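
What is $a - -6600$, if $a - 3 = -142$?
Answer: $6461$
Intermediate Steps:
$a = -139$ ($a = 3 - 142 = -139$)
$a - -6600 = -139 - -6600 = -139 + 6600 = 6461$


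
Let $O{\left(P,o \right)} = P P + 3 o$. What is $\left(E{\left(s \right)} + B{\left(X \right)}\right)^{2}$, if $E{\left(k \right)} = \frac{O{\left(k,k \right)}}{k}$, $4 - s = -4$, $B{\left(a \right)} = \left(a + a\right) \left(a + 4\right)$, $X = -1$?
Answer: $25$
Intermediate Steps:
$O{\left(P,o \right)} = P^{2} + 3 o$
$B{\left(a \right)} = 2 a \left(4 + a\right)$
$s = 8$ ($s = 4 - -4 = 4 + 4 = 8$)
$E{\left(k \right)} = \frac{k^{2} + 3 k}{k}$
$\left(E{\left(s \right)} + B{\left(X \right)}\right)^{2} = \left(\left(3 + 8\right) + 2 \left(-1\right) \left(4 - 1\right)\right)^{2} = \left(11 + 2 \left(-1\right) 3\right)^{2} = \left(11 - 6\right)^{2} = 5^{2} = 25$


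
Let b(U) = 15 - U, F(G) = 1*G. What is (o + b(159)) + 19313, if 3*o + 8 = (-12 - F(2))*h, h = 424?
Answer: 51563/3 ≈ 17188.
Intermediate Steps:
F(G) = G
o = -5944/3 (o = -8/3 + ((-12 - 1*2)*424)/3 = -8/3 + ((-12 - 2)*424)/3 = -8/3 + (-14*424)/3 = -8/3 + (⅓)*(-5936) = -8/3 - 5936/3 = -5944/3 ≈ -1981.3)
(o + b(159)) + 19313 = (-5944/3 + (15 - 1*159)) + 19313 = (-5944/3 + (15 - 159)) + 19313 = (-5944/3 - 144) + 19313 = -6376/3 + 19313 = 51563/3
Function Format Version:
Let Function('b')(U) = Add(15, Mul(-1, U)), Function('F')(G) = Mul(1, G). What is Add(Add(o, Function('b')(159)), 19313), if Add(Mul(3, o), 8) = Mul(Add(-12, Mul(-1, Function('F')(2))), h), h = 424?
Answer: Rational(51563, 3) ≈ 17188.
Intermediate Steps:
Function('F')(G) = G
o = Rational(-5944, 3) (o = Add(Rational(-8, 3), Mul(Rational(1, 3), Mul(Add(-12, Mul(-1, 2)), 424))) = Add(Rational(-8, 3), Mul(Rational(1, 3), Mul(Add(-12, -2), 424))) = Add(Rational(-8, 3), Mul(Rational(1, 3), Mul(-14, 424))) = Add(Rational(-8, 3), Mul(Rational(1, 3), -5936)) = Add(Rational(-8, 3), Rational(-5936, 3)) = Rational(-5944, 3) ≈ -1981.3)
Add(Add(o, Function('b')(159)), 19313) = Add(Add(Rational(-5944, 3), Add(15, Mul(-1, 159))), 19313) = Add(Add(Rational(-5944, 3), Add(15, -159)), 19313) = Add(Add(Rational(-5944, 3), -144), 19313) = Add(Rational(-6376, 3), 19313) = Rational(51563, 3)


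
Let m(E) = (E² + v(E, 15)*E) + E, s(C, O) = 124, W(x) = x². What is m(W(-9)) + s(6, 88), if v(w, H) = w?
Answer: 13327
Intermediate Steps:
m(E) = E + 2*E² (m(E) = (E² + E*E) + E = (E² + E²) + E = 2*E² + E = E + 2*E²)
m(W(-9)) + s(6, 88) = (-9)²*(1 + 2*(-9)²) + 124 = 81*(1 + 2*81) + 124 = 81*(1 + 162) + 124 = 81*163 + 124 = 13203 + 124 = 13327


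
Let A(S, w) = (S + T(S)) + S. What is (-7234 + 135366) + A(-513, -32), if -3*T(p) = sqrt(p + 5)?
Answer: 127106 - 2*I*sqrt(127)/3 ≈ 1.2711e+5 - 7.513*I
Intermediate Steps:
T(p) = -sqrt(5 + p)/3 (T(p) = -sqrt(p + 5)/3 = -sqrt(5 + p)/3)
A(S, w) = 2*S - sqrt(5 + S)/3 (A(S, w) = (S - sqrt(5 + S)/3) + S = 2*S - sqrt(5 + S)/3)
(-7234 + 135366) + A(-513, -32) = (-7234 + 135366) + (2*(-513) - sqrt(5 - 513)/3) = 128132 + (-1026 - 2*I*sqrt(127)/3) = 127106 - 2*I*sqrt(127)/3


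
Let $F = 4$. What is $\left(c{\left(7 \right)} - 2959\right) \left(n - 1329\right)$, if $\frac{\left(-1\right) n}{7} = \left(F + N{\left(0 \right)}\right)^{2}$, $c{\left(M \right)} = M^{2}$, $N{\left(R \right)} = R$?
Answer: $4193310$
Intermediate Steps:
$n = -112$ ($n = - 7 \left(4 + 0\right)^{2} = - 7 \cdot 4^{2} = \left(-7\right) 16 = -112$)
$\left(c{\left(7 \right)} - 2959\right) \left(n - 1329\right) = \left(7^{2} - 2959\right) \left(-112 - 1329\right) = \left(49 - 2959\right) \left(-1441\right) = \left(-2910\right) \left(-1441\right) = 4193310$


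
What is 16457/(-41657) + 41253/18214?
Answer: 202675489/108391514 ≈ 1.8698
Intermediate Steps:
16457/(-41657) + 41253/18214 = 16457*(-1/41657) + 41253*(1/18214) = -2351/5951 + 41253/18214 = 202675489/108391514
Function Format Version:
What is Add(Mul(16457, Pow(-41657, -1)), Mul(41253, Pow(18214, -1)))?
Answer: Rational(202675489, 108391514) ≈ 1.8698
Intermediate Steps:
Add(Mul(16457, Pow(-41657, -1)), Mul(41253, Pow(18214, -1))) = Add(Mul(16457, Rational(-1, 41657)), Mul(41253, Rational(1, 18214))) = Add(Rational(-2351, 5951), Rational(41253, 18214)) = Rational(202675489, 108391514)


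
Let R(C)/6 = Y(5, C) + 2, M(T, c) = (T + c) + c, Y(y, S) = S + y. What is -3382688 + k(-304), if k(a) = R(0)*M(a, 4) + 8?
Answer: -3395112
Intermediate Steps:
M(T, c) = T + 2*c
R(C) = 42 + 6*C (R(C) = 6*((C + 5) + 2) = 6*((5 + C) + 2) = 6*(7 + C) = 42 + 6*C)
k(a) = 344 + 42*a (k(a) = (42 + 6*0)*(a + 2*4) + 8 = (42 + 0)*(a + 8) + 8 = 42*(8 + a) + 8 = (336 + 42*a) + 8 = 344 + 42*a)
-3382688 + k(-304) = -3382688 + (344 + 42*(-304)) = -3382688 + (344 - 12768) = -3382688 - 12424 = -3395112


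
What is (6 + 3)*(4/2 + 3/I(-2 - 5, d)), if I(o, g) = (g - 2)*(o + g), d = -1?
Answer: 153/8 ≈ 19.125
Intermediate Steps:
I(o, g) = (-2 + g)*(g + o)
(6 + 3)*(4/2 + 3/I(-2 - 5, d)) = (6 + 3)*(4/2 + 3/((-1)² - 2*(-1) - 2*(-2 - 5) - (-2 - 5))) = 9*(4*(½) + 3/(1 + 2 - 2*(-7) - 1*(-7))) = 9*(2 + 3/(1 + 2 + 14 + 7)) = 9*(2 + 3/24) = 9*(2 + 3*(1/24)) = 9*(2 + ⅛) = 9*(17/8) = 153/8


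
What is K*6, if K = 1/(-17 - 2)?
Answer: -6/19 ≈ -0.31579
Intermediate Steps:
K = -1/19 (K = 1/(-19) = -1/19 ≈ -0.052632)
K*6 = -1/19*6 = -6/19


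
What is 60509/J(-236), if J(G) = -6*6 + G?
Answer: -60509/272 ≈ -222.46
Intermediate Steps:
J(G) = -36 + G
60509/J(-236) = 60509/(-36 - 236) = 60509/(-272) = 60509*(-1/272) = -60509/272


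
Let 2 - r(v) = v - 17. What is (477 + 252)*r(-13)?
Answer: 23328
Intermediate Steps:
r(v) = 19 - v (r(v) = 2 - (v - 17) = 2 - (-17 + v) = 2 + (17 - v) = 19 - v)
(477 + 252)*r(-13) = (477 + 252)*(19 - 1*(-13)) = 729*(19 + 13) = 729*32 = 23328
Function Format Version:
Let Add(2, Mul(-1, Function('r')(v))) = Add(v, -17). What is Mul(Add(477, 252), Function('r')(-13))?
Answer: 23328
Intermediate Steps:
Function('r')(v) = Add(19, Mul(-1, v)) (Function('r')(v) = Add(2, Mul(-1, Add(v, -17))) = Add(2, Mul(-1, Add(-17, v))) = Add(2, Add(17, Mul(-1, v))) = Add(19, Mul(-1, v)))
Mul(Add(477, 252), Function('r')(-13)) = Mul(Add(477, 252), Add(19, Mul(-1, -13))) = Mul(729, Add(19, 13)) = Mul(729, 32) = 23328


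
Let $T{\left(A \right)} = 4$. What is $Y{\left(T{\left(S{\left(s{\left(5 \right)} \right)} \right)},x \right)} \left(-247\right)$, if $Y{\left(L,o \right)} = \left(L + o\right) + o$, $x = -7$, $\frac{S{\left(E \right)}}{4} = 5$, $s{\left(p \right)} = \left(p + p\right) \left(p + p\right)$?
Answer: $2470$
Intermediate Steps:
$s{\left(p \right)} = 4 p^{2}$ ($s{\left(p \right)} = 2 p 2 p = 4 p^{2}$)
$S{\left(E \right)} = 20$ ($S{\left(E \right)} = 4 \cdot 5 = 20$)
$Y{\left(L,o \right)} = L + 2 o$
$Y{\left(T{\left(S{\left(s{\left(5 \right)} \right)} \right)},x \right)} \left(-247\right) = \left(4 + 2 \left(-7\right)\right) \left(-247\right) = \left(4 - 14\right) \left(-247\right) = \left(-10\right) \left(-247\right) = 2470$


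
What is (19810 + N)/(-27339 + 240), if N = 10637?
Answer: -3383/3011 ≈ -1.1235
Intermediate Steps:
(19810 + N)/(-27339 + 240) = (19810 + 10637)/(-27339 + 240) = 30447/(-27099) = 30447*(-1/27099) = -3383/3011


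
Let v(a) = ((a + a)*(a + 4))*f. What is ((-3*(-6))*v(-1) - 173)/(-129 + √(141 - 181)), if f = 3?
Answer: 9159/2383 + 142*I*√10/2383 ≈ 3.8435 + 0.18844*I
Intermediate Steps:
v(a) = 6*a*(4 + a) (v(a) = ((a + a)*(a + 4))*3 = ((2*a)*(4 + a))*3 = (2*a*(4 + a))*3 = 6*a*(4 + a))
((-3*(-6))*v(-1) - 173)/(-129 + √(141 - 181)) = ((-3*(-6))*(6*(-1)*(4 - 1)) - 173)/(-129 + √(141 - 181)) = (18*(6*(-1)*3) - 173)/(-129 + √(-40)) = (18*(-18) - 173)/(-129 + 2*I*√10) = (-324 - 173)/(-129 + 2*I*√10) = -497/(-129 + 2*I*√10)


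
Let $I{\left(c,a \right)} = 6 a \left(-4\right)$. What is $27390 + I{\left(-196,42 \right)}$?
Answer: $26382$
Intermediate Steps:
$I{\left(c,a \right)} = - 24 a$
$27390 + I{\left(-196,42 \right)} = 27390 - 1008 = 26382$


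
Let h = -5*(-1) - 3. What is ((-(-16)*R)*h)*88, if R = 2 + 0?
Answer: 5632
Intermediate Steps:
R = 2
h = 2 (h = 5 - 3 = 2)
((-(-16)*R)*h)*88 = (-(-16)*2*2)*88 = (-4*(-8)*2)*88 = (32*2)*88 = 64*88 = 5632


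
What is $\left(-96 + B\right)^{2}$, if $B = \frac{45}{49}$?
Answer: $\frac{21706281}{2401} \approx 9040.5$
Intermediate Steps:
$B = \frac{45}{49}$ ($B = 45 \cdot \frac{1}{49} = \frac{45}{49} \approx 0.91837$)
$\left(-96 + B\right)^{2} = \left(-96 + \frac{45}{49}\right)^{2} = \left(- \frac{4659}{49}\right)^{2} = \frac{21706281}{2401}$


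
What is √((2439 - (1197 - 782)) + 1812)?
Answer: 2*√959 ≈ 61.935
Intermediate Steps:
√((2439 - (1197 - 782)) + 1812) = √((2439 - 1*415) + 1812) = √((2439 - 415) + 1812) = √(2024 + 1812) = √3836 = 2*√959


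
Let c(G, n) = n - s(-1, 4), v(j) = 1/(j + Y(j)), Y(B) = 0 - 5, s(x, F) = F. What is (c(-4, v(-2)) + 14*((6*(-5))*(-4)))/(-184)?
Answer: -11731/1288 ≈ -9.1079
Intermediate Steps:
Y(B) = -5
v(j) = 1/(-5 + j) (v(j) = 1/(j - 5) = 1/(-5 + j))
c(G, n) = -4 + n (c(G, n) = n - 1*4 = n - 4 = -4 + n)
(c(-4, v(-2)) + 14*((6*(-5))*(-4)))/(-184) = ((-4 + 1/(-5 - 2)) + 14*((6*(-5))*(-4)))/(-184) = ((-4 + 1/(-7)) + 14*(-30*(-4)))*(-1/184) = ((-4 - ⅐) + 14*120)*(-1/184) = (-29/7 + 1680)*(-1/184) = (11731/7)*(-1/184) = -11731/1288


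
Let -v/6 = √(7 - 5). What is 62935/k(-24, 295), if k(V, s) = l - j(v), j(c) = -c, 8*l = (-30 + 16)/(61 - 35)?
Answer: 45816680/778703 - 4084229760*√2/778703 ≈ -7358.6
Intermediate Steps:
v = -6*√2 (v = -6*√(7 - 5) = -6*√2 ≈ -8.4853)
l = -7/104 (l = ((-30 + 16)/(61 - 35))/8 = (-14/26)/8 = (-14*1/26)/8 = (⅛)*(-7/13) = -7/104 ≈ -0.067308)
k(V, s) = -7/104 - 6*√2 (k(V, s) = -7/104 - (-1)*(-6*√2) = -7/104 - 6*√2)
62935/k(-24, 295) = 62935/(-7/104 - 6*√2)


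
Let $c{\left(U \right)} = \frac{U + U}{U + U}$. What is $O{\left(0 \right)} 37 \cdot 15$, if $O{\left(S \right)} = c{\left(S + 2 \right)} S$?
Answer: $0$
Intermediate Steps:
$c{\left(U \right)} = 1$ ($c{\left(U \right)} = \frac{2 U}{2 U} = 2 U \frac{1}{2 U} = 1$)
$O{\left(S \right)} = S$ ($O{\left(S \right)} = 1 S = S$)
$O{\left(0 \right)} 37 \cdot 15 = 0 \cdot 37 \cdot 15 = 0 \cdot 15 = 0$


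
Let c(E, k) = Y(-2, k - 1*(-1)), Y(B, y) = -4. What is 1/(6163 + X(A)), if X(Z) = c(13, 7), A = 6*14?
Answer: 1/6159 ≈ 0.00016236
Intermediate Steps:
A = 84
c(E, k) = -4
X(Z) = -4
1/(6163 + X(A)) = 1/(6163 - 4) = 1/6159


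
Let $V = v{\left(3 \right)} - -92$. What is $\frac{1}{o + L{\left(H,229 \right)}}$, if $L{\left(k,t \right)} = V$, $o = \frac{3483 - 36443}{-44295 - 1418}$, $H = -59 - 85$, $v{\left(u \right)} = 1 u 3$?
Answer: $\frac{45713}{4649973} \approx 0.0098308$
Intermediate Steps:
$v{\left(u \right)} = 3 u$ ($v{\left(u \right)} = u 3 = 3 u$)
$H = -144$ ($H = -59 - 85 = -144$)
$o = \frac{32960}{45713}$ ($o = - \frac{32960}{-45713} = \left(-32960\right) \left(- \frac{1}{45713}\right) = \frac{32960}{45713} \approx 0.72102$)
$V = 101$ ($V = 3 \cdot 3 - -92 = 9 + 92 = 101$)
$L{\left(k,t \right)} = 101$
$\frac{1}{o + L{\left(H,229 \right)}} = \frac{1}{\frac{32960}{45713} + 101} = \frac{1}{\frac{4649973}{45713}} = \frac{45713}{4649973}$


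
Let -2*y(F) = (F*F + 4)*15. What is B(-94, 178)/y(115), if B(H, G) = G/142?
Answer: -178/14088885 ≈ -1.2634e-5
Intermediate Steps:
y(F) = -30 - 15*F**2/2 (y(F) = -(F*F + 4)*15/2 = -(F**2 + 4)*15/2 = -(4 + F**2)*15/2 = -(60 + 15*F**2)/2 = -30 - 15*F**2/2)
B(H, G) = G/142 (B(H, G) = G*(1/142) = G/142)
B(-94, 178)/y(115) = ((1/142)*178)/(-30 - 15/2*115**2) = 89/(71*(-30 - 15/2*13225)) = 89/(71*(-30 - 198375/2)) = 89/(71*(-198435/2)) = (89/71)*(-2/198435) = -178/14088885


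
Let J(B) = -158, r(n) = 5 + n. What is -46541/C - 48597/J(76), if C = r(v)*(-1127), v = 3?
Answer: 222752015/712264 ≈ 312.74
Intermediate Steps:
C = -9016 (C = (5 + 3)*(-1127) = 8*(-1127) = -9016)
-46541/C - 48597/J(76) = -46541/(-9016) - 48597/(-158) = -46541*(-1/9016) - 48597*(-1/158) = 46541/9016 + 48597/158 = 222752015/712264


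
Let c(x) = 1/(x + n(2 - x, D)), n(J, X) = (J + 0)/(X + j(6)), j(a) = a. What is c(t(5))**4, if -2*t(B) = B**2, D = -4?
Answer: 256/194481 ≈ 0.0013163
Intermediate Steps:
n(J, X) = J/(6 + X) (n(J, X) = (J + 0)/(X + 6) = J/(6 + X))
t(B) = -B**2/2
c(x) = 1/(1 + x/2) (c(x) = 1/(x + (2 - x)/(6 - 4)) = 1/(x + (2 - x)/2) = 1/(x + (2 - x)*(1/2)) = 1/(x + (1 - x/2)) = 1/(1 + x/2))
c(t(5))**4 = (2/(2 - 1/2*5**2))**4 = (2/(2 - 1/2*25))**4 = (2/(2 - 25/2))**4 = (2/(-21/2))**4 = (2*(-2/21))**4 = (-4/21)**4 = 256/194481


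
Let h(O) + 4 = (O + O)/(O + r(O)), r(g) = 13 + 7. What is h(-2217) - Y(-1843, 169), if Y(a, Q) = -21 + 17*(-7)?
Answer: 303226/2197 ≈ 138.02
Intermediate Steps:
Y(a, Q) = -140 (Y(a, Q) = -21 - 119 = -140)
r(g) = 20
h(O) = -4 + 2*O/(20 + O) (h(O) = -4 + (O + O)/(O + 20) = -4 + (2*O)/(20 + O) = -4 + 2*O/(20 + O))
h(-2217) - Y(-1843, 169) = 2*(-40 - 1*(-2217))/(20 - 2217) - 1*(-140) = 2*(-40 + 2217)/(-2197) + 140 = 2*(-1/2197)*2177 + 140 = -4354/2197 + 140 = 303226/2197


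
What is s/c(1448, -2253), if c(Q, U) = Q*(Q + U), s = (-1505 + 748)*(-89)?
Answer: -67373/1165640 ≈ -0.057799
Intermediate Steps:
s = 67373 (s = -757*(-89) = 67373)
s/c(1448, -2253) = 67373/((1448*(1448 - 2253))) = 67373/((1448*(-805))) = 67373/(-1165640) = 67373*(-1/1165640) = -67373/1165640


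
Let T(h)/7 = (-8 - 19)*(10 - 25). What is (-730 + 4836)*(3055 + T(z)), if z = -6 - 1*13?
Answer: 24184340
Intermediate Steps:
z = -19 (z = -6 - 13 = -19)
T(h) = 2835 (T(h) = 7*((-8 - 19)*(10 - 25)) = 7*(-27*(-15)) = 7*405 = 2835)
(-730 + 4836)*(3055 + T(z)) = (-730 + 4836)*(3055 + 2835) = 4106*5890 = 24184340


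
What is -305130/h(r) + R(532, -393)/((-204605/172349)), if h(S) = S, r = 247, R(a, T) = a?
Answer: -85078471646/50537435 ≈ -1683.5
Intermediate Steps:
-305130/h(r) + R(532, -393)/((-204605/172349)) = -305130/247 + 532/((-204605/172349)) = -305130*1/247 + 532/((-204605*1/172349)) = -305130/247 + 532/(-204605/172349) = -305130/247 + 532*(-172349/204605) = -305130/247 - 91689668/204605 = -85078471646/50537435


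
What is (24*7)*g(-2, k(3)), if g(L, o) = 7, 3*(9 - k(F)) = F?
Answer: 1176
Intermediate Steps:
k(F) = 9 - F/3
(24*7)*g(-2, k(3)) = (24*7)*7 = 168*7 = 1176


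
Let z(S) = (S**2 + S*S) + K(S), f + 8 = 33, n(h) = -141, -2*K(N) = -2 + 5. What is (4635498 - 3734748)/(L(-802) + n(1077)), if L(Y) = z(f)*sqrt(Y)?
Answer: -254011500/2500278371 - 2249172750*I*sqrt(802)/2500278371 ≈ -0.10159 - 25.475*I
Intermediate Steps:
K(N) = -3/2 (K(N) = -(-2 + 5)/2 = -1/2*3 = -3/2)
f = 25 (f = -8 + 33 = 25)
z(S) = -3/2 + 2*S**2 (z(S) = (S**2 + S*S) - 3/2 = (S**2 + S**2) - 3/2 = 2*S**2 - 3/2 = -3/2 + 2*S**2)
L(Y) = 2497*sqrt(Y)/2 (L(Y) = (-3/2 + 2*25**2)*sqrt(Y) = (-3/2 + 2*625)*sqrt(Y) = (-3/2 + 1250)*sqrt(Y) = 2497*sqrt(Y)/2)
(4635498 - 3734748)/(L(-802) + n(1077)) = (4635498 - 3734748)/(2497*sqrt(-802)/2 - 141) = 900750/(2497*(I*sqrt(802))/2 - 141) = 900750/(2497*I*sqrt(802)/2 - 141) = 900750/(-141 + 2497*I*sqrt(802)/2)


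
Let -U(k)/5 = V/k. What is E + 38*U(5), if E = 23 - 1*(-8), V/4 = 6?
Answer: -881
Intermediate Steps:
V = 24 (V = 4*6 = 24)
U(k) = -120/k
E = 31 (E = 23 + 8 = 31)
E + 38*U(5) = 31 + 38*(-120/5) = 31 + 38*(-120*1/5) = 31 + 38*(-24) = 31 - 912 = -881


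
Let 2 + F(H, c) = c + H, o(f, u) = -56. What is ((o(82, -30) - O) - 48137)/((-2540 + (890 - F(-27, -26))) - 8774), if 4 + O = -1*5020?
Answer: 43169/10369 ≈ 4.1633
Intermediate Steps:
F(H, c) = -2 + H + c (F(H, c) = -2 + (c + H) = -2 + (H + c) = -2 + H + c)
O = -5024 (O = -4 - 1*5020 = -4 - 5020 = -5024)
((o(82, -30) - O) - 48137)/((-2540 + (890 - F(-27, -26))) - 8774) = ((-56 - 1*(-5024)) - 48137)/((-2540 + (890 - (-2 - 27 - 26))) - 8774) = ((-56 + 5024) - 48137)/((-2540 + (890 - 1*(-55))) - 8774) = (4968 - 48137)/((-2540 + (890 + 55)) - 8774) = -43169/((-2540 + 945) - 8774) = -43169/(-1595 - 8774) = -43169/(-10369) = -43169*(-1/10369) = 43169/10369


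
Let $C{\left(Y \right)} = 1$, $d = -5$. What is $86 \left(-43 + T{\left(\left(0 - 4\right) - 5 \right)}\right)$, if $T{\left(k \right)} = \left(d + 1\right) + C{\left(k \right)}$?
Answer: $-3956$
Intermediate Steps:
$T{\left(k \right)} = -3$ ($T{\left(k \right)} = \left(-5 + 1\right) + 1 = -4 + 1 = -3$)
$86 \left(-43 + T{\left(\left(0 - 4\right) - 5 \right)}\right) = 86 \left(-43 - 3\right) = 86 \left(-46\right) = -3956$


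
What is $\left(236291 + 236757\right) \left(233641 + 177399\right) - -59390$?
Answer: $194441709310$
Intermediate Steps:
$\left(236291 + 236757\right) \left(233641 + 177399\right) - -59390 = 473048 \cdot 411040 + 59390 = 194441649920 + 59390 = 194441709310$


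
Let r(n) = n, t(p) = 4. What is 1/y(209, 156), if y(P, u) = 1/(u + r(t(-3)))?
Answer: 160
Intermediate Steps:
y(P, u) = 1/(4 + u) (y(P, u) = 1/(u + 4) = 1/(4 + u))
1/y(209, 156) = 1/(1/(4 + 156)) = 1/(1/160) = 160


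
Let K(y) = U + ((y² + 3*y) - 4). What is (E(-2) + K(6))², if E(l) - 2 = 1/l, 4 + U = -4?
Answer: 7569/4 ≈ 1892.3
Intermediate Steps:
U = -8 (U = -4 - 4 = -8)
E(l) = 2 + 1/l
K(y) = -12 + y² + 3*y (K(y) = -8 + ((y² + 3*y) - 4) = -8 + (-4 + y² + 3*y) = -12 + y² + 3*y)
(E(-2) + K(6))² = ((2 + 1/(-2)) + (-12 + 6² + 3*6))² = ((2 - ½) + (-12 + 36 + 18))² = (3/2 + 42)² = (87/2)² = 7569/4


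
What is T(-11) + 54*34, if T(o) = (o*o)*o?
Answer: 505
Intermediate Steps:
T(o) = o**3 (T(o) = o**2*o = o**3)
T(-11) + 54*34 = (-11)**3 + 54*34 = -1331 + 1836 = 505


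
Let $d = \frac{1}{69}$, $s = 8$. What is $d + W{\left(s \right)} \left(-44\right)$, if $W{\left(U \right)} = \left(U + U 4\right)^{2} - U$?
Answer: $- \frac{4833311}{69} \approx -70048.0$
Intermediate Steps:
$d = \frac{1}{69} \approx 0.014493$
$W{\left(U \right)} = - U + 25 U^{2}$ ($W{\left(U \right)} = \left(U + 4 U\right)^{2} - U = \left(5 U\right)^{2} - U = 25 U^{2} - U = - U + 25 U^{2}$)
$d + W{\left(s \right)} \left(-44\right) = \frac{1}{69} + 8 \left(-1 + 25 \cdot 8\right) \left(-44\right) = \frac{1}{69} + 8 \left(-1 + 200\right) \left(-44\right) = \frac{1}{69} + 8 \cdot 199 \left(-44\right) = \frac{1}{69} + 1592 \left(-44\right) = \frac{1}{69} - 70048 = - \frac{4833311}{69}$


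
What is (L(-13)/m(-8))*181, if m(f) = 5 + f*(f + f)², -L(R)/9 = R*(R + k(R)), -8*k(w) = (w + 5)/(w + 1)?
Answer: 369421/2724 ≈ 135.62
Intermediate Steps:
k(w) = -(5 + w)/(8*(1 + w)) (k(w) = -(w + 5)/(8*(w + 1)) = -(5 + w)/(8*(1 + w)))
L(R) = -9*R*(R + (-5 - R)/(8*(1 + R)))
m(f) = 5 + 4*f³ (m(f) = 5 + f*(2*f)² = 5 + f*(4*f²) = 5 + 4*f³)
(L(-13)/m(-8))*181 = (((9/8)*(-13)*(5 - 8*(-13)² - 7*(-13))/(1 - 13))/(5 + 4*(-8)³))*181 = (((9/8)*(-13)*(5 - 8*169 + 91)/(-12))/(5 + 4*(-512)))*181 = (((9/8)*(-13)*(-1/12)*(5 - 1352 + 91))/(5 - 2048))*181 = (((9/8)*(-13)*(-1/12)*(-1256))/(-2043))*181 = -6123/4*(-1/2043)*181 = (2041/2724)*181 = 369421/2724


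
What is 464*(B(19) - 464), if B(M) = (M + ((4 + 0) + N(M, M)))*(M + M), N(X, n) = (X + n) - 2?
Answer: 824992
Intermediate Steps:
N(X, n) = -2 + X + n
B(M) = 2*M*(2 + 3*M) (B(M) = (M + ((4 + 0) + (-2 + M + M)))*(M + M) = (M + (4 + (-2 + 2*M)))*(2*M) = (M + (2 + 2*M))*(2*M) = (2 + 3*M)*(2*M) = 2*M*(2 + 3*M))
464*(B(19) - 464) = 464*(2*19*(2 + 3*19) - 464) = 464*(2*19*(2 + 57) - 464) = 464*(2*19*59 - 464) = 464*(2242 - 464) = 464*1778 = 824992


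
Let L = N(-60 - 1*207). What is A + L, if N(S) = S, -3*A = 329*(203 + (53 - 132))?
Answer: -41597/3 ≈ -13866.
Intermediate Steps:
A = -40796/3 (A = -329*(203 + (53 - 132))/3 = -329*(203 - 79)/3 = -329*124/3 = -⅓*40796 = -40796/3 ≈ -13599.)
L = -267 (L = -60 - 1*207 = -60 - 207 = -267)
A + L = -40796/3 - 267 = -41597/3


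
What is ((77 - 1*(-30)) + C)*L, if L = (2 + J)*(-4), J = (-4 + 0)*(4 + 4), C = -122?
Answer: -1800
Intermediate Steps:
J = -32 (J = -4*8 = -32)
L = 120 (L = (2 - 32)*(-4) = -30*(-4) = 120)
((77 - 1*(-30)) + C)*L = ((77 - 1*(-30)) - 122)*120 = ((77 + 30) - 122)*120 = (107 - 122)*120 = -15*120 = -1800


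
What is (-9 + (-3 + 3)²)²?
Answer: 81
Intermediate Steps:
(-9 + (-3 + 3)²)² = (-9 + 0²)² = (-9 + 0)² = (-9)² = 81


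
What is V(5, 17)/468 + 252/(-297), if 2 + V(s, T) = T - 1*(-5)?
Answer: -1037/1287 ≈ -0.80575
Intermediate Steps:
V(s, T) = 3 + T (V(s, T) = -2 + (T - 1*(-5)) = -2 + (T + 5) = -2 + (5 + T) = 3 + T)
V(5, 17)/468 + 252/(-297) = (3 + 17)/468 + 252/(-297) = 20*(1/468) + 252*(-1/297) = 5/117 - 28/33 = -1037/1287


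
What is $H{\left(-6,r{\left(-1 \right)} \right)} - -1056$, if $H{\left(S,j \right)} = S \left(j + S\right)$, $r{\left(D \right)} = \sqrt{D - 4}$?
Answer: $1092 - 6 i \sqrt{5} \approx 1092.0 - 13.416 i$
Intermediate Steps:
$r{\left(D \right)} = \sqrt{-4 + D}$
$H{\left(S,j \right)} = S \left(S + j\right)$
$H{\left(-6,r{\left(-1 \right)} \right)} - -1056 = - 6 \left(-6 + \sqrt{-4 - 1}\right) - -1056 = - 6 \left(-6 + \sqrt{-5}\right) + 1056 = - 6 \left(-6 + i \sqrt{5}\right) + 1056 = \left(36 - 6 i \sqrt{5}\right) + 1056 = 1092 - 6 i \sqrt{5}$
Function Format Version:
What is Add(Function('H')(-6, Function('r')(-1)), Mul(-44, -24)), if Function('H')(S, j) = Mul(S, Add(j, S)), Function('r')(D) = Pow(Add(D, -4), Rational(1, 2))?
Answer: Add(1092, Mul(-6, I, Pow(5, Rational(1, 2)))) ≈ Add(1092.0, Mul(-13.416, I))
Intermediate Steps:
Function('r')(D) = Pow(Add(-4, D), Rational(1, 2))
Function('H')(S, j) = Mul(S, Add(S, j))
Add(Function('H')(-6, Function('r')(-1)), Mul(-44, -24)) = Add(Mul(-6, Add(-6, Pow(Add(-4, -1), Rational(1, 2)))), Mul(-44, -24)) = Add(Mul(-6, Add(-6, Pow(-5, Rational(1, 2)))), 1056) = Add(Mul(-6, Add(-6, Mul(I, Pow(5, Rational(1, 2))))), 1056) = Add(Add(36, Mul(-6, I, Pow(5, Rational(1, 2)))), 1056) = Add(1092, Mul(-6, I, Pow(5, Rational(1, 2))))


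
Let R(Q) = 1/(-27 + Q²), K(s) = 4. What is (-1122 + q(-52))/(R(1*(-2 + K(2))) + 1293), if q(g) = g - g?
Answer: -12903/14869 ≈ -0.86778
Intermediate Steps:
q(g) = 0
(-1122 + q(-52))/(R(1*(-2 + K(2))) + 1293) = (-1122 + 0)/(1/(-27 + (1*(-2 + 4))²) + 1293) = -1122/(1/(-27 + (1*2)²) + 1293) = -1122/(1/(-27 + 2²) + 1293) = -1122/(1/(-27 + 4) + 1293) = -1122/(1/(-23) + 1293) = -1122/(-1/23 + 1293) = -1122/29738/23 = -1122*23/29738 = -12903/14869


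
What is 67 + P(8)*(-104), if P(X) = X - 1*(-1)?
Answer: -869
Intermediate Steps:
P(X) = 1 + X (P(X) = X + 1 = 1 + X)
67 + P(8)*(-104) = 67 + (1 + 8)*(-104) = 67 + 9*(-104) = 67 - 936 = -869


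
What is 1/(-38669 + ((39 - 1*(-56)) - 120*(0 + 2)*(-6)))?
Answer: -1/37134 ≈ -2.6929e-5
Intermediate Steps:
1/(-38669 + ((39 - 1*(-56)) - 120*(0 + 2)*(-6))) = 1/(-38669 + ((39 + 56) - 240*(-6))) = 1/(-38669 + (95 - 120*(-12))) = 1/(-38669 + (95 + 1440)) = 1/(-38669 + 1535) = 1/(-37134) = -1/37134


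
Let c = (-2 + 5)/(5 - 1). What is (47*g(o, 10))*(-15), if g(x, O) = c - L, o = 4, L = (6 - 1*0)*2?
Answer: 31725/4 ≈ 7931.3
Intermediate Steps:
L = 12 (L = (6 + 0)*2 = 6*2 = 12)
c = ¾ (c = 3/4 = 3*(¼) = ¾ ≈ 0.75000)
g(x, O) = -45/4 (g(x, O) = ¾ - 1*12 = ¾ - 12 = -45/4)
(47*g(o, 10))*(-15) = (47*(-45/4))*(-15) = -2115/4*(-15) = 31725/4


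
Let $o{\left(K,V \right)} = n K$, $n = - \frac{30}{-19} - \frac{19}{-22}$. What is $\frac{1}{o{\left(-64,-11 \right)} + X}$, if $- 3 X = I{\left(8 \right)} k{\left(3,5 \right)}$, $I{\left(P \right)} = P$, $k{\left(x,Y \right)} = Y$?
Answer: $- \frac{627}{106376} \approx -0.0058942$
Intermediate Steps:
$n = \frac{1021}{418}$ ($n = \left(-30\right) \left(- \frac{1}{19}\right) - - \frac{19}{22} = \frac{30}{19} + \frac{19}{22} = \frac{1021}{418} \approx 2.4426$)
$o{\left(K,V \right)} = \frac{1021 K}{418}$
$X = - \frac{40}{3}$ ($X = - \frac{8 \cdot 5}{3} = \left(- \frac{1}{3}\right) 40 = - \frac{40}{3} \approx -13.333$)
$\frac{1}{o{\left(-64,-11 \right)} + X} = \frac{1}{\frac{1021}{418} \left(-64\right) - \frac{40}{3}} = \frac{1}{- \frac{32672}{209} - \frac{40}{3}} = \frac{1}{- \frac{106376}{627}} = - \frac{627}{106376}$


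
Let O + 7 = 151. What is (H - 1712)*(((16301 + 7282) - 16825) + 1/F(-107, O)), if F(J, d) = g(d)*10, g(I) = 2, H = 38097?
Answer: 983566597/4 ≈ 2.4589e+8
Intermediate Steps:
O = 144 (O = -7 + 151 = 144)
F(J, d) = 20 (F(J, d) = 2*10 = 20)
(H - 1712)*(((16301 + 7282) - 16825) + 1/F(-107, O)) = (38097 - 1712)*(((16301 + 7282) - 16825) + 1/20) = 36385*((23583 - 16825) + 1/20) = 36385*(6758 + 1/20) = 36385*(135161/20) = 983566597/4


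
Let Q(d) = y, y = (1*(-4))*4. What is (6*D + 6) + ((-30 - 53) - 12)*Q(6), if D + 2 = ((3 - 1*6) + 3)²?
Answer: 1514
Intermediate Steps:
y = -16 (y = -4*4 = -16)
Q(d) = -16
D = -2 (D = -2 + ((3 - 1*6) + 3)² = -2 + ((3 - 6) + 3)² = -2 + (-3 + 3)² = -2 + 0² = -2 + 0 = -2)
(6*D + 6) + ((-30 - 53) - 12)*Q(6) = (6*(-2) + 6) + ((-30 - 53) - 12)*(-16) = (-12 + 6) + (-83 - 12)*(-16) = -6 - 95*(-16) = -6 + 1520 = 1514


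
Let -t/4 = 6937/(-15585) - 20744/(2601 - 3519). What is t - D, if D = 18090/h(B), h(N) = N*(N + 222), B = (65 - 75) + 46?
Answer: -37139780327/410134860 ≈ -90.555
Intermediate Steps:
B = 36 (B = -10 + 46 = 36)
h(N) = N*(222 + N)
D = 335/172 (D = 18090/((36*(222 + 36))) = 18090/((36*258)) = 18090/9288 = 18090*(1/9288) = 335/172 ≈ 1.9477)
t = -211284716/2384505 (t = -4*(6937/(-15585) - 20744/(2601 - 3519)) = -4*(6937*(-1/15585) - 20744/(-918)) = -4*(-6937/15585 - 20744*(-1/918)) = -4*(-6937/15585 + 10372/459) = -4*52821179/2384505 = -211284716/2384505 ≈ -88.607)
t - D = -211284716/2384505 - 1*335/172 = -211284716/2384505 - 335/172 = -37139780327/410134860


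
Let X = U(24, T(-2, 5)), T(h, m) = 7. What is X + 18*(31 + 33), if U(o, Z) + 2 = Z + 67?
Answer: 1224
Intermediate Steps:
U(o, Z) = 65 + Z (U(o, Z) = -2 + (Z + 67) = -2 + (67 + Z) = 65 + Z)
X = 72 (X = 65 + 7 = 72)
X + 18*(31 + 33) = 72 + 18*(31 + 33) = 72 + 18*64 = 72 + 1152 = 1224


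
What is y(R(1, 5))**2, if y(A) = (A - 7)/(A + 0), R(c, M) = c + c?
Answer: 25/4 ≈ 6.2500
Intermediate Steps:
R(c, M) = 2*c
y(A) = (-7 + A)/A
y(R(1, 5))**2 = ((-7 + 2*1)/((2*1)))**2 = ((-7 + 2)/2)**2 = ((1/2)*(-5))**2 = (-5/2)**2 = 25/4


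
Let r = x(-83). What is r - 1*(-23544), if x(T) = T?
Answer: 23461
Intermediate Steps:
r = -83
r - 1*(-23544) = -83 - 1*(-23544) = -83 + 23544 = 23461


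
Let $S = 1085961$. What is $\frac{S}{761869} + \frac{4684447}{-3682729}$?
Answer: $\frac{430365116126}{2805757060501} \approx 0.15339$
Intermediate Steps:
$\frac{S}{761869} + \frac{4684447}{-3682729} = \frac{1085961}{761869} + \frac{4684447}{-3682729} = 1085961 \cdot \frac{1}{761869} + 4684447 \left(- \frac{1}{3682729}\right) = \frac{1085961}{761869} - \frac{4684447}{3682729} = \frac{430365116126}{2805757060501}$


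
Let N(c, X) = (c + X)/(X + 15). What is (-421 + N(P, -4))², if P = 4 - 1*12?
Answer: 21557449/121 ≈ 1.7816e+5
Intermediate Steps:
P = -8 (P = 4 - 12 = -8)
N(c, X) = (X + c)/(15 + X)
(-421 + N(P, -4))² = (-421 + (-4 - 8)/(15 - 4))² = (-421 - 12/11)² = (-4643/11)² = 21557449/121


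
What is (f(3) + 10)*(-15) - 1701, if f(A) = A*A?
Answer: -1986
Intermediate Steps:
f(A) = A**2
(f(3) + 10)*(-15) - 1701 = (3**2 + 10)*(-15) - 1701 = (9 + 10)*(-15) - 1701 = 19*(-15) - 1701 = -285 - 1701 = -1986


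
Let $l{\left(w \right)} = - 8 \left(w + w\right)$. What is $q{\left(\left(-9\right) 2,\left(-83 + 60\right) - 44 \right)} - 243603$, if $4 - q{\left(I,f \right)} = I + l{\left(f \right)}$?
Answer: $-244653$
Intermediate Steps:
$l{\left(w \right)} = - 16 w$ ($l{\left(w \right)} = - 8 \cdot 2 w = - 16 w$)
$q{\left(I,f \right)} = 4 - I + 16 f$ ($q{\left(I,f \right)} = 4 - \left(I - 16 f\right) = 4 - I + 16 f$)
$q{\left(\left(-9\right) 2,\left(-83 + 60\right) - 44 \right)} - 243603 = \left(4 - \left(-9\right) 2 + 16 \left(\left(-83 + 60\right) - 44\right)\right) - 243603 = \left(4 - -18 + 16 \left(-23 - 44\right)\right) - 243603 = \left(4 + 18 + 16 \left(-67\right)\right) - 243603 = \left(4 + 18 - 1072\right) - 243603 = -1050 - 243603 = -244653$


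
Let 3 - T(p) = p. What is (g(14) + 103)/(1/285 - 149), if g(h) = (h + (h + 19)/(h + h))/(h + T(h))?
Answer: -862315/1188992 ≈ -0.72525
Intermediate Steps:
T(p) = 3 - p
g(h) = h/3 + (19 + h)/(6*h) (g(h) = (h + (h + 19)/(h + h))/(h + (3 - h)) = (h + (19 + h)/((2*h)))/3 = (h + (19 + h)*(1/(2*h)))*(⅓) = (h + (19 + h)/(2*h))*(⅓) = h/3 + (19 + h)/(6*h))
(g(14) + 103)/(1/285 - 149) = ((⅙)*(19 + 14 + 2*14²)/14 + 103)/(1/285 - 149) = ((⅙)*(1/14)*(19 + 14 + 2*196) + 103)/(1/285 - 149) = ((⅙)*(1/14)*(19 + 14 + 392) + 103)/(-42464/285) = ((⅙)*(1/14)*425 + 103)*(-285/42464) = (425/84 + 103)*(-285/42464) = (9077/84)*(-285/42464) = -862315/1188992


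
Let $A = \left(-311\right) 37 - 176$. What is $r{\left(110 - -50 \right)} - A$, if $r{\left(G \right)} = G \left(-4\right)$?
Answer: $11043$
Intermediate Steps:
$r{\left(G \right)} = - 4 G$
$A = -11683$ ($A = -11507 - 176 = -11683$)
$r{\left(110 - -50 \right)} - A = - 4 \left(110 - -50\right) - -11683 = - 4 \left(110 + 50\right) + 11683 = \left(-4\right) 160 + 11683 = -640 + 11683 = 11043$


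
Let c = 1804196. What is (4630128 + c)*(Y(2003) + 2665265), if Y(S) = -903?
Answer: 17143368361288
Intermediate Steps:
(4630128 + c)*(Y(2003) + 2665265) = (4630128 + 1804196)*(-903 + 2665265) = 6434324*2664362 = 17143368361288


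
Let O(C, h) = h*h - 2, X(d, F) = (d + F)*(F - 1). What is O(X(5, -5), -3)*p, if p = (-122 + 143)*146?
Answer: 21462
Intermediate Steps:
X(d, F) = (-1 + F)*(F + d) (X(d, F) = (F + d)*(-1 + F) = (-1 + F)*(F + d))
p = 3066 (p = 21*146 = 3066)
O(C, h) = -2 + h² (O(C, h) = h² - 2 = -2 + h²)
O(X(5, -5), -3)*p = (-2 + (-3)²)*3066 = (-2 + 9)*3066 = 7*3066 = 21462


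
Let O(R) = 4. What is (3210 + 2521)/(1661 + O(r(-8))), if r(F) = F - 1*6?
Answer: 5731/1665 ≈ 3.4420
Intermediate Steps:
r(F) = -6 + F (r(F) = F - 6 = -6 + F)
(3210 + 2521)/(1661 + O(r(-8))) = (3210 + 2521)/(1661 + 4) = 5731/1665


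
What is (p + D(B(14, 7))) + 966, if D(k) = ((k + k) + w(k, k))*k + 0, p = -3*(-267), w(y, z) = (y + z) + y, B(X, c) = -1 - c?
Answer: 2087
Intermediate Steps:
w(y, z) = z + 2*y
p = 801
D(k) = 5*k² (D(k) = ((k + k) + (k + 2*k))*k + 0 = (2*k + 3*k)*k + 0 = (5*k)*k + 0 = 5*k² + 0 = 5*k²)
(p + D(B(14, 7))) + 966 = (801 + 5*(-1 - 1*7)²) + 966 = (801 + 5*(-1 - 7)²) + 966 = (801 + 5*(-8)²) + 966 = (801 + 5*64) + 966 = (801 + 320) + 966 = 1121 + 966 = 2087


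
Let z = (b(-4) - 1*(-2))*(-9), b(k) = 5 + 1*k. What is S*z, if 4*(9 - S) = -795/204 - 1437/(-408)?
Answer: -7857/32 ≈ -245.53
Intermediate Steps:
b(k) = 5 + k
S = 291/32 (S = 9 - (-795/204 - 1437/(-408))/4 = 9 - (-795*1/204 - 1437*(-1/408))/4 = 9 - (-265/68 + 479/136)/4 = 9 - ¼*(-3/8) = 9 + 3/32 = 291/32 ≈ 9.0938)
z = -27 (z = ((5 - 4) - 1*(-2))*(-9) = (1 + 2)*(-9) = 3*(-9) = -27)
S*z = (291/32)*(-27) = -7857/32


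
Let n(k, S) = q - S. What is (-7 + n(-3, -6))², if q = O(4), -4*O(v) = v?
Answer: 4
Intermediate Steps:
O(v) = -v/4
q = -1 (q = -¼*4 = -1)
n(k, S) = -1 - S
(-7 + n(-3, -6))² = (-7 + (-1 - 1*(-6)))² = (-7 + (-1 + 6))² = (-7 + 5)² = (-2)² = 4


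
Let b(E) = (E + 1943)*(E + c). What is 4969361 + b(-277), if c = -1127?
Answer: 2630297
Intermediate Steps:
b(E) = (-1127 + E)*(1943 + E) (b(E) = (E + 1943)*(E - 1127) = (1943 + E)*(-1127 + E) = (-1127 + E)*(1943 + E))
4969361 + b(-277) = 4969361 + (-2189761 + (-277)² + 816*(-277)) = 4969361 + (-2189761 + 76729 - 226032) = 4969361 - 2339064 = 2630297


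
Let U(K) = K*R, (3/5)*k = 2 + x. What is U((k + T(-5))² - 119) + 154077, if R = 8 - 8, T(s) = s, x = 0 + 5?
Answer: 154077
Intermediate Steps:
x = 5
R = 0
k = 35/3 (k = 5*(2 + 5)/3 = (5/3)*7 = 35/3 ≈ 11.667)
U(K) = 0 (U(K) = K*0 = 0)
U((k + T(-5))² - 119) + 154077 = 0 + 154077 = 154077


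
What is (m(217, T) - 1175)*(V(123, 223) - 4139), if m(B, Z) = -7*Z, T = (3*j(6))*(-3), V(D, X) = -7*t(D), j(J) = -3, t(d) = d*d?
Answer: 150097288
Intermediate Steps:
t(d) = d**2
V(D, X) = -7*D**2
T = 27 (T = (3*(-3))*(-3) = -9*(-3) = 27)
(m(217, T) - 1175)*(V(123, 223) - 4139) = (-7*27 - 1175)*(-7*123**2 - 4139) = (-189 - 1175)*(-7*15129 - 4139) = -1364*(-105903 - 4139) = -1364*(-110042) = 150097288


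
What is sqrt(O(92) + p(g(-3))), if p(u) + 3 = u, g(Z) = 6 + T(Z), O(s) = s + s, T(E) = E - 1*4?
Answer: 6*sqrt(5) ≈ 13.416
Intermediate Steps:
T(E) = -4 + E (T(E) = E - 4 = -4 + E)
O(s) = 2*s
g(Z) = 2 + Z (g(Z) = 6 + (-4 + Z) = 2 + Z)
p(u) = -3 + u
sqrt(O(92) + p(g(-3))) = sqrt(2*92 + (-3 + (2 - 3))) = sqrt(184 + (-3 - 1)) = sqrt(184 - 4) = sqrt(180) = 6*sqrt(5)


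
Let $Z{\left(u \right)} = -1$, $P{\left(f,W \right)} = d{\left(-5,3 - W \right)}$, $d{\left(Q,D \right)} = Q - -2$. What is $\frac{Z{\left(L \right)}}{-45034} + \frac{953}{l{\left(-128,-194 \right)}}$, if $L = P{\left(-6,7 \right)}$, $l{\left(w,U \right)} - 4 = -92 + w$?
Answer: $- \frac{21458593}{4863672} \approx -4.412$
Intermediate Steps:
$d{\left(Q,D \right)} = 2 + Q$ ($d{\left(Q,D \right)} = Q + 2 = 2 + Q$)
$l{\left(w,U \right)} = -88 + w$ ($l{\left(w,U \right)} = 4 + \left(-92 + w\right) = -88 + w$)
$P{\left(f,W \right)} = -3$ ($P{\left(f,W \right)} = 2 - 5 = -3$)
$L = -3$
$\frac{Z{\left(L \right)}}{-45034} + \frac{953}{l{\left(-128,-194 \right)}} = - \frac{1}{-45034} + \frac{953}{-88 - 128} = \left(-1\right) \left(- \frac{1}{45034}\right) + \frac{953}{-216} = \frac{1}{45034} + 953 \left(- \frac{1}{216}\right) = \frac{1}{45034} - \frac{953}{216} = - \frac{21458593}{4863672}$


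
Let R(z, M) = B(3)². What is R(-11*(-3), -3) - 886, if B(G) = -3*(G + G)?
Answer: -562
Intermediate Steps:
B(G) = -6*G
R(z, M) = 324 (R(z, M) = (-6*3)² = (-18)² = 324)
R(-11*(-3), -3) - 886 = 324 - 886 = -562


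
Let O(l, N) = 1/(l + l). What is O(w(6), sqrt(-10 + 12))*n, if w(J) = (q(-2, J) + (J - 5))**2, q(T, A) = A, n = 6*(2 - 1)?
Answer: 3/49 ≈ 0.061224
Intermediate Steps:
n = 6 (n = 6*1 = 6)
w(J) = (-5 + 2*J)**2 (w(J) = (J + (J - 5))**2 = (J + (-5 + J))**2 = (-5 + 2*J)**2)
O(l, N) = 1/(2*l)
O(w(6), sqrt(-10 + 12))*n = (1/(2*((-5 + 2*6)**2)))*6 = (1/(2*((-5 + 12)**2)))*6 = (1/(2*(7**2)))*6 = ((1/2)/49)*6 = ((1/2)*(1/49))*6 = (1/98)*6 = 3/49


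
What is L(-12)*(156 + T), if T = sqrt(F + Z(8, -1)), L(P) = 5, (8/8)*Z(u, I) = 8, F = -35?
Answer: 780 + 15*I*sqrt(3) ≈ 780.0 + 25.981*I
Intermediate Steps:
Z(u, I) = 8
T = 3*I*sqrt(3) (T = sqrt(-35 + 8) = sqrt(-27) = 3*I*sqrt(3) ≈ 5.1962*I)
L(-12)*(156 + T) = 5*(156 + 3*I*sqrt(3)) = 780 + 15*I*sqrt(3)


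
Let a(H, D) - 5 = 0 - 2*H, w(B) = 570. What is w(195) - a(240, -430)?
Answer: 1045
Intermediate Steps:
a(H, D) = 5 - 2*H (a(H, D) = 5 + (0 - 2*H) = 5 - 2*H)
w(195) - a(240, -430) = 570 - (5 - 2*240) = 570 - (5 - 480) = 570 - 1*(-475) = 570 + 475 = 1045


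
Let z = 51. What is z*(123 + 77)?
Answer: 10200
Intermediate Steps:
z*(123 + 77) = 51*(123 + 77) = 51*200 = 10200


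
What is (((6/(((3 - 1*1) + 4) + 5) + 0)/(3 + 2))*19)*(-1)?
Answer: -114/55 ≈ -2.0727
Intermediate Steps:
(((6/(((3 - 1*1) + 4) + 5) + 0)/(3 + 2))*19)*(-1) = (((6/(((3 - 1) + 4) + 5) + 0)/5)*19)*(-1) = (((6/((2 + 4) + 5) + 0)*(1/5))*19)*(-1) = (((6/(6 + 5) + 0)*(1/5))*19)*(-1) = (((6/11 + 0)*(1/5))*19)*(-1) = (((6/11)*(1/5))*19)*(-1) = ((6/55)*19)*(-1) = (114/55)*(-1) = -114/55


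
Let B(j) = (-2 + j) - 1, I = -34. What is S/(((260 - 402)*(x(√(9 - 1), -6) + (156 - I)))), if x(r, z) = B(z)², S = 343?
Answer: -343/38482 ≈ -0.0089133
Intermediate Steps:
B(j) = -3 + j
x(r, z) = (-3 + z)²
S/(((260 - 402)*(x(√(9 - 1), -6) + (156 - I)))) = 343/(((260 - 402)*((-3 - 6)² + (156 - 1*(-34))))) = 343/((-142*((-9)² + (156 + 34)))) = 343/((-142*(81 + 190))) = 343/((-142*271)) = 343/(-38482) = 343*(-1/38482) = -343/38482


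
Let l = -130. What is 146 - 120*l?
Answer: 15746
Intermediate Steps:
146 - 120*l = 146 - 120*(-130) = 146 + 15600 = 15746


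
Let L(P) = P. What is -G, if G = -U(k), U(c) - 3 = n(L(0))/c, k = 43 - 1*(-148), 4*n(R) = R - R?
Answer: 3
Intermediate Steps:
n(R) = 0 (n(R) = (R - R)/4 = (¼)*0 = 0)
k = 191 (k = 43 + 148 = 191)
U(c) = 3 (U(c) = 3 + 0/c = 3 + 0 = 3)
G = -3 (G = -1*3 = -3)
-G = -1*(-3) = 3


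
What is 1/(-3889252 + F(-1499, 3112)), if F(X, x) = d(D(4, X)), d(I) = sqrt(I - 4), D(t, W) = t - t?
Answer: -972313/3781570279877 - I/7563140559754 ≈ -2.5712e-7 - 1.3222e-13*I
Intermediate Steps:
D(t, W) = 0
d(I) = sqrt(-4 + I)
F(X, x) = 2*I (F(X, x) = sqrt(-4 + 0) = sqrt(-4) = 2*I)
1/(-3889252 + F(-1499, 3112)) = 1/(-3889252 + 2*I) = (-3889252 - 2*I)/15126281119508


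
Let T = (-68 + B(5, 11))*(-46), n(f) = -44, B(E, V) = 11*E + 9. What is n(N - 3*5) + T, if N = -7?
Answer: 140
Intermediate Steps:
B(E, V) = 9 + 11*E
T = 184 (T = (-68 + (9 + 11*5))*(-46) = (-68 + (9 + 55))*(-46) = (-68 + 64)*(-46) = -4*(-46) = 184)
n(N - 3*5) + T = -44 + 184 = 140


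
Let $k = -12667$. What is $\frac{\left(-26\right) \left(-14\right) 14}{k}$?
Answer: $- \frac{5096}{12667} \approx -0.40231$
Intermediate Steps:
$\frac{\left(-26\right) \left(-14\right) 14}{k} = \frac{\left(-26\right) \left(-14\right) 14}{-12667} = 364 \cdot 14 \left(- \frac{1}{12667}\right) = 5096 \left(- \frac{1}{12667}\right) = - \frac{5096}{12667}$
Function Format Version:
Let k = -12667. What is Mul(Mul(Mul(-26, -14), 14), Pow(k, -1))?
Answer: Rational(-5096, 12667) ≈ -0.40231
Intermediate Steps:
Mul(Mul(Mul(-26, -14), 14), Pow(k, -1)) = Mul(Mul(Mul(-26, -14), 14), Pow(-12667, -1)) = Mul(Mul(364, 14), Rational(-1, 12667)) = Mul(5096, Rational(-1, 12667)) = Rational(-5096, 12667)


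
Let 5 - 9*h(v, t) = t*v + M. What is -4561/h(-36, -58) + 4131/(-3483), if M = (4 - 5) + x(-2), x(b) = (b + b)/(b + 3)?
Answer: 1659129/89354 ≈ 18.568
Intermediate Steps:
x(b) = 2*b/(3 + b) (x(b) = (2*b)/(3 + b) = 2*b/(3 + b))
M = -5 (M = (4 - 5) + 2*(-2)/(3 - 2) = -1 + 2*(-2)/1 = -1 + 2*(-2)*1 = -1 - 4 = -5)
h(v, t) = 10/9 - t*v/9 (h(v, t) = 5/9 - (t*v - 5)/9 = 5/9 - (-5 + t*v)/9 = 5/9 + (5/9 - t*v/9) = 10/9 - t*v/9)
-4561/h(-36, -58) + 4131/(-3483) = -4561/(10/9 - 1/9*(-58)*(-36)) + 4131/(-3483) = -4561/(10/9 - 232) + 4131*(-1/3483) = -4561/(-2078/9) - 51/43 = -4561*(-9/2078) - 51/43 = 41049/2078 - 51/43 = 1659129/89354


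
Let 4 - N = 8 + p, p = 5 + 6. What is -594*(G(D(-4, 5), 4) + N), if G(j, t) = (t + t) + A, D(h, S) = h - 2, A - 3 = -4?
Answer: 4752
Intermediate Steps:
A = -1 (A = 3 - 4 = -1)
D(h, S) = -2 + h
p = 11
G(j, t) = -1 + 2*t (G(j, t) = (t + t) - 1 = 2*t - 1 = -1 + 2*t)
N = -15 (N = 4 - (8 + 11) = 4 - 1*19 = 4 - 19 = -15)
-594*(G(D(-4, 5), 4) + N) = -594*((-1 + 2*4) - 15) = -594*((-1 + 8) - 15) = -594*(7 - 15) = -594*(-8) = 4752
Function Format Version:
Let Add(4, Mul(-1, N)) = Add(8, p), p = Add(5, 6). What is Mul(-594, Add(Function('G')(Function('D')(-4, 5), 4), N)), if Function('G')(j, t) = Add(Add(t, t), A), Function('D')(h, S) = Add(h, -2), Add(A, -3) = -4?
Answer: 4752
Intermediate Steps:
A = -1 (A = Add(3, -4) = -1)
Function('D')(h, S) = Add(-2, h)
p = 11
Function('G')(j, t) = Add(-1, Mul(2, t)) (Function('G')(j, t) = Add(Add(t, t), -1) = Add(Mul(2, t), -1) = Add(-1, Mul(2, t)))
N = -15 (N = Add(4, Mul(-1, Add(8, 11))) = Add(4, Mul(-1, 19)) = Add(4, -19) = -15)
Mul(-594, Add(Function('G')(Function('D')(-4, 5), 4), N)) = Mul(-594, Add(Add(-1, Mul(2, 4)), -15)) = Mul(-594, Add(Add(-1, 8), -15)) = Mul(-594, Add(7, -15)) = Mul(-594, -8) = 4752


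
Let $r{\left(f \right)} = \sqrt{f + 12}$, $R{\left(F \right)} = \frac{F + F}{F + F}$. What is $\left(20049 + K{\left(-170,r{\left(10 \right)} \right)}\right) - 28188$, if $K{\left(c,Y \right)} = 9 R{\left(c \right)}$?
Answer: $-8130$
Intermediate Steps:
$R{\left(F \right)} = 1$ ($R{\left(F \right)} = \frac{2 F}{2 F} = 2 F \frac{1}{2 F} = 1$)
$r{\left(f \right)} = \sqrt{12 + f}$
$K{\left(c,Y \right)} = 9$ ($K{\left(c,Y \right)} = 9 \cdot 1 = 9$)
$\left(20049 + K{\left(-170,r{\left(10 \right)} \right)}\right) - 28188 = \left(20049 + 9\right) - 28188 = 20058 - 28188 = -8130$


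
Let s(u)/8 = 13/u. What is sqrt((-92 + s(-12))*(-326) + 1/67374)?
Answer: sqrt(16551808137262)/22458 ≈ 181.16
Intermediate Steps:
s(u) = 104/u (s(u) = 8*(13/u) = 104/u)
sqrt((-92 + s(-12))*(-326) + 1/67374) = sqrt((-92 + 104/(-12))*(-326) + 1/67374) = sqrt((-92 + 104*(-1/12))*(-326) + 1/67374) = sqrt((-92 - 26/3)*(-326) + 1/67374) = sqrt(-302/3*(-326) + 1/67374) = sqrt(98452/3 + 1/67374) = sqrt(2211035017/67374) = sqrt(16551808137262)/22458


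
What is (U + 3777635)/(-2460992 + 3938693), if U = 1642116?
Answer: 5419751/1477701 ≈ 3.6677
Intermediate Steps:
(U + 3777635)/(-2460992 + 3938693) = (1642116 + 3777635)/(-2460992 + 3938693) = 5419751/1477701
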